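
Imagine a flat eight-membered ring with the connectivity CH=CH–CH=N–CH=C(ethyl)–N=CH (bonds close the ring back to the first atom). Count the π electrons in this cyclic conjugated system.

Check conjugation: each doubly-bonded ring atom is sp² with one p-orbital electron; each =N– nitrogen is pyridine-type (lone pair in the sp² plane, one electron in the p orbital) — every position has a p orbital, so the cyclic π system is continuous.
Adding the contributions, 4 × 2 = 8 from the 4 double-bond units.

8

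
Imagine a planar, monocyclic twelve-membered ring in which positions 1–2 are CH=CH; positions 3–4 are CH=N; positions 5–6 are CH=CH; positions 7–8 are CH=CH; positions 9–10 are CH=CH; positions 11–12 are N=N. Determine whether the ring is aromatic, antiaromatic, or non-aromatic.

Every ring atom contributes a p orbital perpendicular to the ring (every atom in a ring double bond is sp² and brings one electron to the p orbital; each sp² =N– keeps its lone pair in-plane and puts one electron into the π system), so the π system is cyclic and fully conjugated.
Counting π electrons: 6 × 2 = 12 from the 6 double-bond units.
12 is a 4n count (n = 3), so the planar conjugated ring is antiaromatic.

Antiaromatic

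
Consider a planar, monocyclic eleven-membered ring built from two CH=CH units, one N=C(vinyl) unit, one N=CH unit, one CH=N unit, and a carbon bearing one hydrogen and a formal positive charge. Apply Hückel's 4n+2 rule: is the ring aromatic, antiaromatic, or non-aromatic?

Aromatic

All ring atoms are sp² and supply a p orbital to the ring (the double-bond atoms are sp², each contributing one p electron; each =N– nitrogen is pyridine-type (lone pair in the sp² plane, one electron in the p orbital); the carbocation has an empty p orbital); the conjugation is uninterrupted.
Counting π electrons: 5 × 2 = 10 from the double-bond units + 0 from the CH(+) atom = 10.
10 = 4(2) + 2, which satisfies Hückel's 4n+2 rule.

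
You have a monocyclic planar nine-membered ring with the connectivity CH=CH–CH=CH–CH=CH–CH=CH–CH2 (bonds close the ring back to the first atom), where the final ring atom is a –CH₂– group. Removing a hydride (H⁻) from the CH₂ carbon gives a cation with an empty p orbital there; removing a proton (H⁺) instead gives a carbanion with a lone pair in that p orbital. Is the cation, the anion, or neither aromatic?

The anion

Once that carbon is sp², every ring atom has a p orbital and both ions are fully conjugated.
Cation: 4 × 2 + 0 = 8 π electrons → 4(2), antiaromatic.
Anion: 4 × 2 + 2 = 10 π electrons → 4(2)+2, aromatic.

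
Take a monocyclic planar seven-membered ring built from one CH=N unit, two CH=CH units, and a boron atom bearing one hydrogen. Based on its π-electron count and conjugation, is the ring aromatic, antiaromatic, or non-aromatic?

All ring atoms are sp² and supply a p orbital to the ring (every atom in a ring double bond is sp² and brings one electron to the p orbital; each sp² =N– keeps its lone pair in-plane and puts one electron into the π system; the boron has an empty p orbital); the conjugation is uninterrupted.
Tallying contributions gives 3 × 2 = 6 from the double-bond units + 0 from the BH atom = 6.
That gives a 4n+2 count (6, n = 1).

Aromatic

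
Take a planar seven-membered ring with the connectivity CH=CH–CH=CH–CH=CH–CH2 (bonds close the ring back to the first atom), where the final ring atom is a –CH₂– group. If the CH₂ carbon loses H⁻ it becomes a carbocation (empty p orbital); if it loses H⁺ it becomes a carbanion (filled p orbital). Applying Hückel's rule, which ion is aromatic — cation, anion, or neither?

Once that carbon is sp², every ring atom has a p orbital and both ions are fully conjugated.
Cation: 3 × 2 + 0 = 6 π electrons → 4(1)+2, aromatic.
Anion: 3 × 2 + 2 = 8 π electrons → 4(2), antiaromatic.

The cation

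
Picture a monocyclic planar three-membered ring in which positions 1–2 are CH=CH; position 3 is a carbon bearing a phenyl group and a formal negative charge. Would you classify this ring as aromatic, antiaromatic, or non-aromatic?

The p orbitals form a continuous loop: the double-bond atoms are sp², each contributing one p electron; the carbanion's lone pair occupies the p orbital. The ring is fully conjugated.
Counting π electrons: 1 × 2 = 2 from the double-bond unit + 2 from the C(phenyl)(-) atom = 4.
4 is a 4n count (n = 1), so the planar conjugated ring is antiaromatic.

Antiaromatic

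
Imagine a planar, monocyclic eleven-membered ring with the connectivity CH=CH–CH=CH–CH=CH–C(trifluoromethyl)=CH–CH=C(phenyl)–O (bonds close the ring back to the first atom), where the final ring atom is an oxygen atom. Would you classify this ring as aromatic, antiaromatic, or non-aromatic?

All ring atoms are sp² and supply a p orbital to the ring (the double-bond atoms are sp², each contributing one p electron; the oxygen donates one lone pair from its p orbital); the conjugation is uninterrupted.
Adding the contributions, 5 × 2 = 10 from the double-bond units + 2 from the O atom = 12.
A 4n π count (12, n = 3) in a planar conjugated ring means antiaromatic.

Antiaromatic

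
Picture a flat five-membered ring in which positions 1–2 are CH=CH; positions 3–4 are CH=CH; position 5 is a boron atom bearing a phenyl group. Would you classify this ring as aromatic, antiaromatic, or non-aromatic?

Every ring atom contributes a p orbital perpendicular to the ring (each doubly-bonded ring atom is sp² with one p-orbital electron; the boron has an empty p orbital), so the π system is cyclic and fully conjugated.
Adding the contributions, 2 × 2 = 4 from the double-bond units + 0 from the B(phenyl) atom = 4.
4 is a 4n count (n = 1), so the planar conjugated ring is antiaromatic.

Antiaromatic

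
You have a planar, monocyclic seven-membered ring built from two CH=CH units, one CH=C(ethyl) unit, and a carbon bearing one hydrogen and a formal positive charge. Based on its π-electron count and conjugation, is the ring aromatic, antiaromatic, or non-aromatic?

Aromatic

Every ring atom contributes a p orbital perpendicular to the ring (each doubly-bonded ring atom is sp² with one p-orbital electron; the carbocation has an empty p orbital), so the π system is cyclic and fully conjugated.
Counting π electrons: 3 × 2 = 6 from the double-bond units + 0 from the CH(+) atom = 6.
Since 6 = 4·1 + 2, the ring meets the 4n+2 criterion.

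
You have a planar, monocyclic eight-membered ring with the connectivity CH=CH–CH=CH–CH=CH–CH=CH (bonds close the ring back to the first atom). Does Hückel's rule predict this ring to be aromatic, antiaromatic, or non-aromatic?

All ring atoms are sp² and supply a p orbital to the ring (the double-bond atoms are sp², each contributing one p electron); the conjugation is uninterrupted.
Adding the contributions, 4 × 2 = 8 from the 4 double-bond units.
8 = 4(2); a planar, fully conjugated 4n system is antiaromatic.
This is cyclooctatetraene.

Antiaromatic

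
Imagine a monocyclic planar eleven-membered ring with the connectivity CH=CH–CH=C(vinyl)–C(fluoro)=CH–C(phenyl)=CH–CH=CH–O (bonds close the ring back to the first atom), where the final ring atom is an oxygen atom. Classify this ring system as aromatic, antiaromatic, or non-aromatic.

Check conjugation: the double-bond atoms are sp², each contributing one p electron; the oxygen donates one lone pair from its p orbital — every position has a p orbital, so the cyclic π system is continuous.
Tallying contributions gives 5 × 2 = 10 from the double-bond units + 2 from the O atom = 12.
A 4n π count (12, n = 3) in a planar conjugated ring means antiaromatic.

Antiaromatic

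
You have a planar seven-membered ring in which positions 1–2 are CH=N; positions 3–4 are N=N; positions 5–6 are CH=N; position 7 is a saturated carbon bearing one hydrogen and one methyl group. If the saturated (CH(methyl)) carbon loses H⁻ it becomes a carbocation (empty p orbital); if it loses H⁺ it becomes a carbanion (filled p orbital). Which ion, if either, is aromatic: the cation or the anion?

The cation

In both ions every ring atom is sp² and contributes a p orbital, so both rings are fully conjugated.
Cation: 3 × 2 + 0 = 6 π electrons → 4(1)+2, aromatic.
Anion: 3 × 2 + 2 = 8 π electrons → 4(2), antiaromatic.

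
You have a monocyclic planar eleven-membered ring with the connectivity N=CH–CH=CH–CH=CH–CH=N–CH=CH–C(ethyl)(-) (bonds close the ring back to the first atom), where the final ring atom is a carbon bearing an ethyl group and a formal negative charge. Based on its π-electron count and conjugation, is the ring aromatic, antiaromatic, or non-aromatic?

Antiaromatic

All ring atoms are sp² and supply a p orbital to the ring (every atom in a ring double bond is sp² and brings one electron to the p orbital; the doubly-bonded nitrogens are pyridine-type — their lone pairs lie in the ring plane, leaving one electron in the p orbital; the carbanion's lone pair occupies the p orbital); the conjugation is uninterrupted.
π-electron count: 5 × 2 = 10 from the double-bond units + 2 from the C(ethyl)(-) atom = 12.
12 = 4(3); a planar, fully conjugated 4n system is antiaromatic.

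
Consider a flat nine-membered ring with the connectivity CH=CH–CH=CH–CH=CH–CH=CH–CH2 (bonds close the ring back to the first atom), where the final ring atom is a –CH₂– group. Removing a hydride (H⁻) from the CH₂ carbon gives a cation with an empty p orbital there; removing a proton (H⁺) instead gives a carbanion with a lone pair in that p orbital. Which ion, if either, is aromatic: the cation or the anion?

The anion

Once that carbon is sp², every ring atom has a p orbital and both ions are fully conjugated.
Cation: 4 × 2 + 0 = 8 π electrons → 4(2), antiaromatic.
Anion: 4 × 2 + 2 = 10 π electrons → 4(2)+2, aromatic.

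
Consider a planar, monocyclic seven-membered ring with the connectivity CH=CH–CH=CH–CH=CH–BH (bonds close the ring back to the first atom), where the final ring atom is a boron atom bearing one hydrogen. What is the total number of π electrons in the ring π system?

6

All ring atoms are sp² and supply a p orbital to the ring (each doubly-bonded ring atom is sp² with one p-orbital electron; the boron has an empty p orbital); the conjugation is uninterrupted.
π-electron count: 3 × 2 = 6 from the double-bond units + 0 from the BH atom = 6.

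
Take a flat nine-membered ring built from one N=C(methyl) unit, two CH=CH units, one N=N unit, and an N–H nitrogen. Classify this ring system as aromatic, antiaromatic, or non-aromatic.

Aromatic

Every ring atom contributes a p orbital perpendicular to the ring (the double-bond atoms are sp², each contributing one p electron; each sp² =N– keeps its lone pair in-plane and puts one electron into the π system; the pyrrole-type nitrogen donates its lone pair from the p orbital), so the π system is cyclic and fully conjugated.
Tallying contributions gives 4 × 2 = 8 from the double-bond units + 2 from the NH atom = 10.
10 = 4(2) + 2, which satisfies Hückel's 4n+2 rule.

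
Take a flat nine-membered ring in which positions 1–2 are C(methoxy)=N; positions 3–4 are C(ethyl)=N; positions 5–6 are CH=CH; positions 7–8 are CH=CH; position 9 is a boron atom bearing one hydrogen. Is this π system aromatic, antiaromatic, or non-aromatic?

Antiaromatic

All ring atoms are sp² and supply a p orbital to the ring (the double-bond atoms are sp², each contributing one p electron; each sp² =N– keeps its lone pair in-plane and puts one electron into the π system; the boron has an empty p orbital); the conjugation is uninterrupted.
Adding the contributions, 4 × 2 = 8 from the double-bond units + 0 from the BH atom = 8.
8 is a 4n count (n = 2), so the planar conjugated ring is antiaromatic.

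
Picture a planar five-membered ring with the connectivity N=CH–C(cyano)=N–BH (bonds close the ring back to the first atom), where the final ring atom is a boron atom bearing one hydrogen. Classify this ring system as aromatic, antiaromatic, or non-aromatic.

All ring atoms are sp² and supply a p orbital to the ring (every atom in a ring double bond is sp² and brings one electron to the p orbital; each sp² =N– keeps its lone pair in-plane and puts one electron into the π system; the boron has an empty p orbital); the conjugation is uninterrupted.
Counting π electrons: 2 × 2 = 4 from the double-bond units + 0 from the BH atom = 4.
With 4 = 4·1 π electrons, Hückel's rule classifies the planar ring as antiaromatic.

Antiaromatic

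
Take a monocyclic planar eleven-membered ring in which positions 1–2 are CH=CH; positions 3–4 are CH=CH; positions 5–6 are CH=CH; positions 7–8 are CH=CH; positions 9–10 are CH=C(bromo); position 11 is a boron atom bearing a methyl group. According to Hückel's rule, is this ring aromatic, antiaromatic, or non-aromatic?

The p orbitals form a continuous loop: every atom in a ring double bond is sp² and brings one electron to the p orbital; the boron has an empty p orbital. The ring is fully conjugated.
π-electron count: 5 × 2 = 10 from the double-bond units + 0 from the B(methyl) atom = 10.
That gives a 4n+2 count (10, n = 2).

Aromatic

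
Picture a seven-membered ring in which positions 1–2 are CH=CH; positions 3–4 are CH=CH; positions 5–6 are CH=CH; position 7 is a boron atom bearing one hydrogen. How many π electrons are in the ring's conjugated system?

6

Every ring atom contributes a p orbital perpendicular to the ring (each doubly-bonded ring atom is sp² with one p-orbital electron; the boron has an empty p orbital), so the π system is cyclic and fully conjugated.
Adding the contributions, 3 × 2 = 6 from the double-bond units + 0 from the BH atom = 6.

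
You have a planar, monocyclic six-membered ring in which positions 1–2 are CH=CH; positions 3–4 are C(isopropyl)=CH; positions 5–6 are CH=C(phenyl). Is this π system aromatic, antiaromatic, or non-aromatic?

Aromatic

Check conjugation: every atom in a ring double bond is sp² and brings one electron to the p orbital — every position has a p orbital, so the cyclic π system is continuous.
Counting π electrons: 3 × 2 = 6 from the 3 double-bond units.
6 = 4(1) + 2, which satisfies Hückel's 4n+2 rule.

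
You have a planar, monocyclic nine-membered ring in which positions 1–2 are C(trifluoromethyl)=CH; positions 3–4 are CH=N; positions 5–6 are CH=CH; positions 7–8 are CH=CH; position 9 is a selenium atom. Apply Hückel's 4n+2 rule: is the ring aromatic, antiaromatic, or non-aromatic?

Every ring atom contributes a p orbital perpendicular to the ring (the double-bond atoms are sp², each contributing one p electron; each =N– nitrogen is pyridine-type (lone pair in the sp² plane, one electron in the p orbital); the selenium donates one lone pair from its p orbital), so the π system is cyclic and fully conjugated.
π-electron count: 4 × 2 = 8 from the double-bond units + 2 from the Se atom = 10.
With 10 π electrons (n = 2), the Hückel 4n+2 condition holds.

Aromatic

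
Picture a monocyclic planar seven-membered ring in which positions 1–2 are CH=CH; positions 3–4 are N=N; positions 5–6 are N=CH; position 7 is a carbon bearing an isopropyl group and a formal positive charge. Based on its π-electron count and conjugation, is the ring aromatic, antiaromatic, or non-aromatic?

Aromatic

All ring atoms are sp² and supply a p orbital to the ring (each doubly-bonded ring atom is sp² with one p-orbital electron; the doubly-bonded nitrogens are pyridine-type — their lone pairs lie in the ring plane, leaving one electron in the p orbital; the carbocation has an empty p orbital); the conjugation is uninterrupted.
Adding the contributions, 3 × 2 = 6 from the double-bond units + 0 from the C(isopropyl)(+) atom = 6.
Since 6 = 4·1 + 2, the ring meets the 4n+2 criterion.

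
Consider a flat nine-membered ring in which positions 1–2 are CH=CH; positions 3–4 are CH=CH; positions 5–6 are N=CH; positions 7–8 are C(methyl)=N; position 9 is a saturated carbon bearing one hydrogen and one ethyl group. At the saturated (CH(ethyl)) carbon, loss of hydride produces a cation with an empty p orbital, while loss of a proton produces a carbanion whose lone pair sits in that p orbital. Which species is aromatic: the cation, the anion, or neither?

Both ions have a continuous loop of p orbitals — each ring atom is sp².
Cation: 4 × 2 + 0 = 8 π electrons → 4(2), antiaromatic.
Anion: 4 × 2 + 2 = 10 π electrons → 4(2)+2, aromatic.

The anion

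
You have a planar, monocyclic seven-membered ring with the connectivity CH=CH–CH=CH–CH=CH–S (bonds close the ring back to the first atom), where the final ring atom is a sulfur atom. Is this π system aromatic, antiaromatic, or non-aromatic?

Antiaromatic

All ring atoms are sp² and supply a p orbital to the ring (each doubly-bonded ring atom is sp² with one p-orbital electron; the sulfur donates one lone pair from its p orbital); the conjugation is uninterrupted.
π-electron count: 3 × 2 = 6 from the double-bond units + 2 from the S atom = 8.
8 is a 4n count (n = 2), so the planar conjugated ring is antiaromatic.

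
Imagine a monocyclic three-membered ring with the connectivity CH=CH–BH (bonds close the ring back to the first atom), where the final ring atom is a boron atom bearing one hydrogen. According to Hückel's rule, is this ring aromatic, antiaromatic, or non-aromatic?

Aromatic

The p orbitals form a continuous loop: each doubly-bonded ring atom is sp² with one p-orbital electron; the boron has an empty p orbital. The ring is fully conjugated.
Counting π electrons: 1 × 2 = 2 from the double-bond unit + 0 from the BH atom = 2.
Since 2 = 4·0 + 2, the ring meets the 4n+2 criterion.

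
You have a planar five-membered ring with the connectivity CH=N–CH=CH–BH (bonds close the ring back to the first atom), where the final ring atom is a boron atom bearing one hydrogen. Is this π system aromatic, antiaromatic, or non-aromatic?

Antiaromatic

The p orbitals form a continuous loop: each doubly-bonded ring atom is sp² with one p-orbital electron; each =N– nitrogen is pyridine-type (lone pair in the sp² plane, one electron in the p orbital); the boron has an empty p orbital. The ring is fully conjugated.
Adding the contributions, 2 × 2 = 4 from the double-bond units + 0 from the BH atom = 4.
4 is a 4n count (n = 1), so the planar conjugated ring is antiaromatic.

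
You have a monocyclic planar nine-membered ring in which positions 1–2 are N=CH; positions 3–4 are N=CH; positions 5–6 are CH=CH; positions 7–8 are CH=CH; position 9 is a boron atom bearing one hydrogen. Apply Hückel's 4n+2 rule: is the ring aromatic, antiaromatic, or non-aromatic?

The p orbitals form a continuous loop: the double-bond atoms are sp², each contributing one p electron; each sp² =N– keeps its lone pair in-plane and puts one electron into the π system; the boron has an empty p orbital. The ring is fully conjugated.
π-electron count: 4 × 2 = 8 from the double-bond units + 0 from the BH atom = 8.
With 8 = 4·2 π electrons, Hückel's rule classifies the planar ring as antiaromatic.

Antiaromatic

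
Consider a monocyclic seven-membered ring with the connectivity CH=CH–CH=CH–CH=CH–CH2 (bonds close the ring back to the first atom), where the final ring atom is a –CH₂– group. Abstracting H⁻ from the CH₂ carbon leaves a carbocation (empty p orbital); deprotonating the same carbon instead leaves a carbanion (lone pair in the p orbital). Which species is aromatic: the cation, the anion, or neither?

In either ion the ring is fully conjugated: every atom, including the new sp² carbon, supplies a p orbital.
Cation: 3 × 2 + 0 = 6 π electrons → 4(1)+2, aromatic.
Anion: 3 × 2 + 2 = 8 π electrons → 4(2), antiaromatic.

The cation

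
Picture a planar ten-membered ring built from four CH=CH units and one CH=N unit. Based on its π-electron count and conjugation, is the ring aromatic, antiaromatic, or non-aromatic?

The p orbitals form a continuous loop: the double-bond atoms are sp², each contributing one p electron; each sp² =N– keeps its lone pair in-plane and puts one electron into the π system. The ring is fully conjugated.
π-electron count: 5 × 2 = 10 from the 5 double-bond units.
That gives a 4n+2 count (10, n = 2).

Aromatic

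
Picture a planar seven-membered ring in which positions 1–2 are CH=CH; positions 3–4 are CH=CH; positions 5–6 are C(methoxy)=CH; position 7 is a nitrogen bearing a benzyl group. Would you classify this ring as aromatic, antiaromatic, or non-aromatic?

Antiaromatic

The p orbitals form a continuous loop: each doubly-bonded ring atom is sp² with one p-orbital electron; the pyrrole-type nitrogen donates its lone pair from the p orbital. The ring is fully conjugated.
Tallying contributions gives 3 × 2 = 6 from the double-bond units + 2 from the N(benzyl) atom = 8.
With 8 = 4·2 π electrons, Hückel's rule classifies the planar ring as antiaromatic.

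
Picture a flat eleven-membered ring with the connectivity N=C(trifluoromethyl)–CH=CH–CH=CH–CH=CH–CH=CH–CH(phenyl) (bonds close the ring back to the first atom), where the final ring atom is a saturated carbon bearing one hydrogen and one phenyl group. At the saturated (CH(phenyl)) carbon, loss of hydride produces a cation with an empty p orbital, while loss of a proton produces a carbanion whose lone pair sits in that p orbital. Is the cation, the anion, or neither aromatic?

Once that carbon is sp², every ring atom has a p orbital and both ions are fully conjugated.
Cation: 5 × 2 + 0 = 10 π electrons → 4(2)+2, aromatic.
Anion: 5 × 2 + 2 = 12 π electrons → 4(3), antiaromatic.

The cation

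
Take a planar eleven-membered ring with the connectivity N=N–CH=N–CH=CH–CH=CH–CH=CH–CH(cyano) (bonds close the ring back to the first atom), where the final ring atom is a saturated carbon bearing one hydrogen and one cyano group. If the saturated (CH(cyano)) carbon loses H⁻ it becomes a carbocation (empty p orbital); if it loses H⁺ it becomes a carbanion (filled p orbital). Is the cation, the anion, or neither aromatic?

In either ion the ring is fully conjugated: every atom, including the new sp² carbon, supplies a p orbital.
Cation: 5 × 2 + 0 = 10 π electrons → 4(2)+2, aromatic.
Anion: 5 × 2 + 2 = 12 π electrons → 4(3), antiaromatic.

The cation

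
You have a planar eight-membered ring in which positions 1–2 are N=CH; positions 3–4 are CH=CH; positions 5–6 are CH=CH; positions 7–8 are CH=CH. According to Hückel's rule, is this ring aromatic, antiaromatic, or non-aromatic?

Antiaromatic

The p orbitals form a continuous loop: the double-bond atoms are sp², each contributing one p electron; the doubly-bonded nitrogens are pyridine-type — their lone pairs lie in the ring plane, leaving one electron in the p orbital. The ring is fully conjugated.
π-electron count: 4 × 2 = 8 from the 4 double-bond units.
8 = 4(2); a planar, fully conjugated 4n system is antiaromatic.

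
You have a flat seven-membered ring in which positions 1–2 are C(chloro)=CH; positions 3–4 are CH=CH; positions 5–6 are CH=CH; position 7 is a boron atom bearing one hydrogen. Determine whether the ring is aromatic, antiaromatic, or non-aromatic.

Aromatic

The p orbitals form a continuous loop: every atom in a ring double bond is sp² and brings one electron to the p orbital; the boron has an empty p orbital. The ring is fully conjugated.
Tallying contributions gives 3 × 2 = 6 from the double-bond units + 0 from the BH atom = 6.
With 6 π electrons (n = 1), the Hückel 4n+2 condition holds.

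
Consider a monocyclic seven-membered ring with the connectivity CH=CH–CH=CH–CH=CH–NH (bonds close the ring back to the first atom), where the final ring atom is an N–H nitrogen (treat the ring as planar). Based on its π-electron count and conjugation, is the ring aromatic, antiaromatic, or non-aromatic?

Every ring atom contributes a p orbital perpendicular to the ring (the double-bond atoms are sp², each contributing one p electron; the pyrrole-type nitrogen donates its lone pair from the p orbital), so the π system is cyclic and fully conjugated.
Tallying contributions gives 3 × 2 = 6 from the double-bond units + 2 from the NH atom = 8.
8 = 4(2); a planar, fully conjugated 4n system is antiaromatic.

Antiaromatic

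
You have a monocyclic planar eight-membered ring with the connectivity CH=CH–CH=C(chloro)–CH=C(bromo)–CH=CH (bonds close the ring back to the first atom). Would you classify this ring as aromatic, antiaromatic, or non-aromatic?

Every ring atom contributes a p orbital perpendicular to the ring (the double-bond atoms are sp², each contributing one p electron), so the π system is cyclic and fully conjugated.
Tallying contributions gives 4 × 2 = 8 from the 4 double-bond units.
8 is a 4n count (n = 2), so the planar conjugated ring is antiaromatic.

Antiaromatic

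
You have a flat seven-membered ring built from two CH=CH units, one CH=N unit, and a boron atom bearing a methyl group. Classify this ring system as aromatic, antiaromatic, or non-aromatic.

Aromatic

Every ring atom contributes a p orbital perpendicular to the ring (each doubly-bonded ring atom is sp² with one p-orbital electron; the doubly-bonded nitrogens are pyridine-type — their lone pairs lie in the ring plane, leaving one electron in the p orbital; the boron has an empty p orbital), so the π system is cyclic and fully conjugated.
π-electron count: 3 × 2 = 6 from the double-bond units + 0 from the B(methyl) atom = 6.
Since 6 = 4·1 + 2, the ring meets the 4n+2 criterion.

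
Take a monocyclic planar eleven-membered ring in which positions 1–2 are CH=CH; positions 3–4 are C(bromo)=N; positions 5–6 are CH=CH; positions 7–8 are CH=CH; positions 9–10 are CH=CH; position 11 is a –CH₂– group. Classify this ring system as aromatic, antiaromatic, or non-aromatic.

Non-aromatic

At the CH2 position, the tetrahedral CH₂ carbon is sp³ and has no p orbital in the ring π system; the ring's p-orbital overlap is broken there.
Broken conjugation rules out both aromaticity and antiaromaticity.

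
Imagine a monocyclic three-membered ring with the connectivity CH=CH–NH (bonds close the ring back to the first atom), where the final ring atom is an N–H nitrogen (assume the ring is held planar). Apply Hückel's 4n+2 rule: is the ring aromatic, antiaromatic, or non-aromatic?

Antiaromatic

All ring atoms are sp² and supply a p orbital to the ring (the double-bond atoms are sp², each contributing one p electron; the pyrrole-type nitrogen donates its lone pair from the p orbital); the conjugation is uninterrupted.
π-electron count: 1 × 2 = 2 from the double-bond unit + 2 from the NH atom = 4.
A 4n π count (4, n = 1) in a planar conjugated ring means antiaromatic.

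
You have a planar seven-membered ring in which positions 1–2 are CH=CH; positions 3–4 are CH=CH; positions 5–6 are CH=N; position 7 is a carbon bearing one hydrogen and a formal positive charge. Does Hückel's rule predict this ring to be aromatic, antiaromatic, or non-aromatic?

The p orbitals form a continuous loop: each doubly-bonded ring atom is sp² with one p-orbital electron; the doubly-bonded nitrogens are pyridine-type — their lone pairs lie in the ring plane, leaving one electron in the p orbital; the carbocation has an empty p orbital. The ring is fully conjugated.
Adding the contributions, 3 × 2 = 6 from the double-bond units + 0 from the CH(+) atom = 6.
That gives a 4n+2 count (6, n = 1).

Aromatic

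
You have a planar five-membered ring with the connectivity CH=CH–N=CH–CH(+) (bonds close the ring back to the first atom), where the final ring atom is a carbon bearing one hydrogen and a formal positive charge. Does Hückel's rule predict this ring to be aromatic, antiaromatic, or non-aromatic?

Every ring atom contributes a p orbital perpendicular to the ring (each doubly-bonded ring atom is sp² with one p-orbital electron; the doubly-bonded nitrogens are pyridine-type — their lone pairs lie in the ring plane, leaving one electron in the p orbital; the carbocation has an empty p orbital), so the π system is cyclic and fully conjugated.
Tallying contributions gives 2 × 2 = 4 from the double-bond units + 0 from the CH(+) atom = 4.
With 4 = 4·1 π electrons, Hückel's rule classifies the planar ring as antiaromatic.

Antiaromatic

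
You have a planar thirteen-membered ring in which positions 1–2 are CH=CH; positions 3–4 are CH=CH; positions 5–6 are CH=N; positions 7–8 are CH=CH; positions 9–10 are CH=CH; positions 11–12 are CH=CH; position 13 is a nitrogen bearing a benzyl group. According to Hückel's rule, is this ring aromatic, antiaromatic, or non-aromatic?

The p orbitals form a continuous loop: each doubly-bonded ring atom is sp² with one p-orbital electron; the doubly-bonded nitrogens are pyridine-type — their lone pairs lie in the ring plane, leaving one electron in the p orbital; the pyrrole-type nitrogen donates its lone pair from the p orbital. The ring is fully conjugated.
π-electron count: 6 × 2 = 12 from the double-bond units + 2 from the N(benzyl) atom = 14.
Since 14 = 4·3 + 2, the ring meets the 4n+2 criterion.

Aromatic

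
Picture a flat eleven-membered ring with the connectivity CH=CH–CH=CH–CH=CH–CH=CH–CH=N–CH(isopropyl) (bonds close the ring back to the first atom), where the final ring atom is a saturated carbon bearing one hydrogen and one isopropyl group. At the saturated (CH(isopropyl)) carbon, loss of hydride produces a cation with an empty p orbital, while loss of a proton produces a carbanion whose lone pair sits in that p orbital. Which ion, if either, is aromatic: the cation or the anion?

The cation

Both ions have a continuous loop of p orbitals — each ring atom is sp².
Cation: 5 × 2 + 0 = 10 π electrons → 4(2)+2, aromatic.
Anion: 5 × 2 + 2 = 12 π electrons → 4(3), antiaromatic.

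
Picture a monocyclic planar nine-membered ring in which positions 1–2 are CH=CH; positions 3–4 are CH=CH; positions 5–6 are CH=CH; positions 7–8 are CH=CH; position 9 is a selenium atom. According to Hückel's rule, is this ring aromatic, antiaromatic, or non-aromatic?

Check conjugation: the double-bond atoms are sp², each contributing one p electron; the selenium donates one lone pair from its p orbital — every position has a p orbital, so the cyclic π system is continuous.
Tallying contributions gives 4 × 2 = 8 from the double-bond units + 2 from the Se atom = 10.
Since 10 = 4·2 + 2, the ring meets the 4n+2 criterion.

Aromatic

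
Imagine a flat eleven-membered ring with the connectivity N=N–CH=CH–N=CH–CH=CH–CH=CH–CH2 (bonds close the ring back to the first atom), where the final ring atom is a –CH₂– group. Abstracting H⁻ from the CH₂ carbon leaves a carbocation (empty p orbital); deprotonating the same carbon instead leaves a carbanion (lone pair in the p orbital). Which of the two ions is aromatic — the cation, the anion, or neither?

Both ions have a continuous loop of p orbitals — each ring atom is sp².
Cation: 5 × 2 + 0 = 10 π electrons → 4(2)+2, aromatic.
Anion: 5 × 2 + 2 = 12 π electrons → 4(3), antiaromatic.

The cation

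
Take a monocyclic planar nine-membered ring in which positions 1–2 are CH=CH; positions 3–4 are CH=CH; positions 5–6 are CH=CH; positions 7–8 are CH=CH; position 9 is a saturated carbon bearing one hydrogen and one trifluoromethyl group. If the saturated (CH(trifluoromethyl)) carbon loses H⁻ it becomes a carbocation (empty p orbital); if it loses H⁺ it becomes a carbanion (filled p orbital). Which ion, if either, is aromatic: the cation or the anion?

The anion

In either ion the ring is fully conjugated: every atom, including the new sp² carbon, supplies a p orbital.
Cation: 4 × 2 + 0 = 8 π electrons → 4(2), antiaromatic.
Anion: 4 × 2 + 2 = 10 π electrons → 4(2)+2, aromatic.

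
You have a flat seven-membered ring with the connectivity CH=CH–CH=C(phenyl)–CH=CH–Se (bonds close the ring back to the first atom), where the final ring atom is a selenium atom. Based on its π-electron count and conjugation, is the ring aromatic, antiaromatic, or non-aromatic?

Antiaromatic

The p orbitals form a continuous loop: the double-bond atoms are sp², each contributing one p electron; the selenium donates one lone pair from its p orbital. The ring is fully conjugated.
Tallying contributions gives 3 × 2 = 6 from the double-bond units + 2 from the Se atom = 8.
A 4n π count (8, n = 2) in a planar conjugated ring means antiaromatic.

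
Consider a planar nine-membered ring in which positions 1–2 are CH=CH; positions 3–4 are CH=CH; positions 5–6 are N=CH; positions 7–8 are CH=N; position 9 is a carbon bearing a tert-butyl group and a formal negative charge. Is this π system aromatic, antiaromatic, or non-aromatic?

Aromatic

Every ring atom contributes a p orbital perpendicular to the ring (every atom in a ring double bond is sp² and brings one electron to the p orbital; each =N– nitrogen is pyridine-type (lone pair in the sp² plane, one electron in the p orbital); the carbanion's lone pair occupies the p orbital), so the π system is cyclic and fully conjugated.
Counting π electrons: 4 × 2 = 8 from the double-bond units + 2 from the C(tert-butyl)(-) atom = 10.
10 = 4(2) + 2, which satisfies Hückel's 4n+2 rule.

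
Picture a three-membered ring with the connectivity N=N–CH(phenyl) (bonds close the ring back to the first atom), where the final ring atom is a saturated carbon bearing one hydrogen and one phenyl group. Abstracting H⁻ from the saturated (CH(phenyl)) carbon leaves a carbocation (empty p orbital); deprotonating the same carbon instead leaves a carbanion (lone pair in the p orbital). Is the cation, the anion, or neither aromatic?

Once that carbon is sp², every ring atom has a p orbital and both ions are fully conjugated.
Cation: 1 × 2 + 0 = 2 π electrons → 4(0)+2, aromatic.
Anion: 1 × 2 + 2 = 4 π electrons → 4(1), antiaromatic.

The cation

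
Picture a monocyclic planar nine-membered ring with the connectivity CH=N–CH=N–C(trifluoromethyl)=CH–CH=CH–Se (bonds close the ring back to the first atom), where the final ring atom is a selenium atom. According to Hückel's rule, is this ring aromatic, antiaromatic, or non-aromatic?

Every ring atom contributes a p orbital perpendicular to the ring (each doubly-bonded ring atom is sp² with one p-orbital electron; the doubly-bonded nitrogens are pyridine-type — their lone pairs lie in the ring plane, leaving one electron in the p orbital; the selenium donates one lone pair from its p orbital), so the π system is cyclic and fully conjugated.
Adding the contributions, 4 × 2 = 8 from the double-bond units + 2 from the Se atom = 10.
10 = 4(2) + 2, which satisfies Hückel's 4n+2 rule.

Aromatic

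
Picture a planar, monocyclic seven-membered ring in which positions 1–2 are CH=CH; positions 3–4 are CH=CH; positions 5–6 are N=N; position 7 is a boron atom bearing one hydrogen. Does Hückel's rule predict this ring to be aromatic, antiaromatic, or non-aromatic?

Aromatic

Check conjugation: each doubly-bonded ring atom is sp² with one p-orbital electron; the doubly-bonded nitrogens are pyridine-type — their lone pairs lie in the ring plane, leaving one electron in the p orbital; the boron has an empty p orbital — every position has a p orbital, so the cyclic π system is continuous.
Counting π electrons: 3 × 2 = 6 from the double-bond units + 0 from the BH atom = 6.
With 6 π electrons (n = 1), the Hückel 4n+2 condition holds.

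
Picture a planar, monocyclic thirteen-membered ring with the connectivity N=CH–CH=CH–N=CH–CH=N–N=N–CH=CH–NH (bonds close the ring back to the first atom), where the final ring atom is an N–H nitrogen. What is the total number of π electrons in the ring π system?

14

The p orbitals form a continuous loop: the double-bond atoms are sp², each contributing one p electron; the doubly-bonded nitrogens are pyridine-type — their lone pairs lie in the ring plane, leaving one electron in the p orbital; the pyrrole-type nitrogen donates its lone pair from the p orbital. The ring is fully conjugated.
π-electron count: 6 × 2 = 12 from the double-bond units + 2 from the NH atom = 14.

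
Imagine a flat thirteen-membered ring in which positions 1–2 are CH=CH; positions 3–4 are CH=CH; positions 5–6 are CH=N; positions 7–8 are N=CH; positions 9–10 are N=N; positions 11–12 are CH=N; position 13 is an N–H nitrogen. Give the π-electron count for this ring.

14

Every ring atom contributes a p orbital perpendicular to the ring (the double-bond atoms are sp², each contributing one p electron; each sp² =N– keeps its lone pair in-plane and puts one electron into the π system; the pyrrole-type nitrogen donates its lone pair from the p orbital), so the π system is cyclic and fully conjugated.
Adding the contributions, 6 × 2 = 12 from the double-bond units + 2 from the NH atom = 14.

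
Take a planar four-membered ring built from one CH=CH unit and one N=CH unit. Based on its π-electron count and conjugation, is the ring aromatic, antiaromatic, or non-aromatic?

Every ring atom contributes a p orbital perpendicular to the ring (the double-bond atoms are sp², each contributing one p electron; each =N– nitrogen is pyridine-type (lone pair in the sp² plane, one electron in the p orbital)), so the π system is cyclic and fully conjugated.
Tallying contributions gives 2 × 2 = 4 from the 2 double-bond units.
4 is a 4n count (n = 1), so the planar conjugated ring is antiaromatic.

Antiaromatic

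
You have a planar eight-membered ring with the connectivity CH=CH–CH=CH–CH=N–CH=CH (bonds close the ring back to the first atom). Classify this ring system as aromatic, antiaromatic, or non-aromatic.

Antiaromatic

All ring atoms are sp² and supply a p orbital to the ring (every atom in a ring double bond is sp² and brings one electron to the p orbital; the doubly-bonded nitrogens are pyridine-type — their lone pairs lie in the ring plane, leaving one electron in the p orbital); the conjugation is uninterrupted.
π-electron count: 4 × 2 = 8 from the 4 double-bond units.
8 = 4(2); a planar, fully conjugated 4n system is antiaromatic.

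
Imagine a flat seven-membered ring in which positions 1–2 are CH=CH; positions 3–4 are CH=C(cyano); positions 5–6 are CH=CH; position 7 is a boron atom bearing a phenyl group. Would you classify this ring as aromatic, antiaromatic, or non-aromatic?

Check conjugation: every atom in a ring double bond is sp² and brings one electron to the p orbital; the boron has an empty p orbital — every position has a p orbital, so the cyclic π system is continuous.
Tallying contributions gives 3 × 2 = 6 from the double-bond units + 0 from the B(phenyl) atom = 6.
With 6 π electrons (n = 1), the Hückel 4n+2 condition holds.

Aromatic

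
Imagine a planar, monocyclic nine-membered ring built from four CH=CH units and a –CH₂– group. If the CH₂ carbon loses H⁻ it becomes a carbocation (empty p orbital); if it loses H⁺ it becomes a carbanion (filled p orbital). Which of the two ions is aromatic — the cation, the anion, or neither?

The anion

In either ion the ring is fully conjugated: every atom, including the new sp² carbon, supplies a p orbital.
Cation: 4 × 2 + 0 = 8 π electrons → 4(2), antiaromatic.
Anion: 4 × 2 + 2 = 10 π electrons → 4(2)+2, aromatic.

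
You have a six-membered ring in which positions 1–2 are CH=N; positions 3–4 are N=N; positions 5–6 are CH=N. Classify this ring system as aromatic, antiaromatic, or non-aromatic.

Aromatic

The p orbitals form a continuous loop: each doubly-bonded ring atom is sp² with one p-orbital electron; each sp² =N– keeps its lone pair in-plane and puts one electron into the π system. The ring is fully conjugated.
Adding the contributions, 3 × 2 = 6 from the 3 double-bond units.
That gives a 4n+2 count (6, n = 1).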